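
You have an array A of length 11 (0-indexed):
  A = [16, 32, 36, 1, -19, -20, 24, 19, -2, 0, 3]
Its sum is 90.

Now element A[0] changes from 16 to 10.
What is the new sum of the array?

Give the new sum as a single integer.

Old value at index 0: 16
New value at index 0: 10
Delta = 10 - 16 = -6
New sum = old_sum + delta = 90 + (-6) = 84

Answer: 84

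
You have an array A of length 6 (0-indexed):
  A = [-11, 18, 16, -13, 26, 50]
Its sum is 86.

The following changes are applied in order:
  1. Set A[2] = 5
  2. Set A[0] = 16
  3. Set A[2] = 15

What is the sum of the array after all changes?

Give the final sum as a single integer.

Answer: 112

Derivation:
Initial sum: 86
Change 1: A[2] 16 -> 5, delta = -11, sum = 75
Change 2: A[0] -11 -> 16, delta = 27, sum = 102
Change 3: A[2] 5 -> 15, delta = 10, sum = 112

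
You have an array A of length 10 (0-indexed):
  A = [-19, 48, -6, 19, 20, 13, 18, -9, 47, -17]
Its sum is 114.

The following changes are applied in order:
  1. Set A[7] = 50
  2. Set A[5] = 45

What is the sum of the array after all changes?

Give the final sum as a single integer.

Answer: 205

Derivation:
Initial sum: 114
Change 1: A[7] -9 -> 50, delta = 59, sum = 173
Change 2: A[5] 13 -> 45, delta = 32, sum = 205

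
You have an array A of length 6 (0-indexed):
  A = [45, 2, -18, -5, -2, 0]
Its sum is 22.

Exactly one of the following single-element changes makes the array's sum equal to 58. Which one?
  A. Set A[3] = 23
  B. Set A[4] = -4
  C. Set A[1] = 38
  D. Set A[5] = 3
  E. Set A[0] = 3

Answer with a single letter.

Answer: C

Derivation:
Option A: A[3] -5->23, delta=28, new_sum=22+(28)=50
Option B: A[4] -2->-4, delta=-2, new_sum=22+(-2)=20
Option C: A[1] 2->38, delta=36, new_sum=22+(36)=58 <-- matches target
Option D: A[5] 0->3, delta=3, new_sum=22+(3)=25
Option E: A[0] 45->3, delta=-42, new_sum=22+(-42)=-20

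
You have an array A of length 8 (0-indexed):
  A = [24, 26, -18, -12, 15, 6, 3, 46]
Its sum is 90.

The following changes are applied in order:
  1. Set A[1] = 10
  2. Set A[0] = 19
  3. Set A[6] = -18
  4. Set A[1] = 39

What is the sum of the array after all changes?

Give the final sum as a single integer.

Initial sum: 90
Change 1: A[1] 26 -> 10, delta = -16, sum = 74
Change 2: A[0] 24 -> 19, delta = -5, sum = 69
Change 3: A[6] 3 -> -18, delta = -21, sum = 48
Change 4: A[1] 10 -> 39, delta = 29, sum = 77

Answer: 77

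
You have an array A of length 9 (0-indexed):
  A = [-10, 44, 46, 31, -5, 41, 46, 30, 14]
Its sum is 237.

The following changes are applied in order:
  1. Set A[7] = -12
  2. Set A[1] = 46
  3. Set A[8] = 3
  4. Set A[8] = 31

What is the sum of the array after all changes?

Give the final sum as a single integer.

Answer: 214

Derivation:
Initial sum: 237
Change 1: A[7] 30 -> -12, delta = -42, sum = 195
Change 2: A[1] 44 -> 46, delta = 2, sum = 197
Change 3: A[8] 14 -> 3, delta = -11, sum = 186
Change 4: A[8] 3 -> 31, delta = 28, sum = 214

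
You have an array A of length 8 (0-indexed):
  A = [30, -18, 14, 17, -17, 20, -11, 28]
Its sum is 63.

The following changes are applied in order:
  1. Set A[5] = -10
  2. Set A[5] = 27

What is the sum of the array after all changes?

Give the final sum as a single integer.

Answer: 70

Derivation:
Initial sum: 63
Change 1: A[5] 20 -> -10, delta = -30, sum = 33
Change 2: A[5] -10 -> 27, delta = 37, sum = 70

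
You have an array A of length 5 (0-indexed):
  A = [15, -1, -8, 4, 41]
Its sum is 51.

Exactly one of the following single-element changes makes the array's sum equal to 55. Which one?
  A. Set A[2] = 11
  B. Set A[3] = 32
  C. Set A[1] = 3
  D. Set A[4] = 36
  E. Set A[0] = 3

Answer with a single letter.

Answer: C

Derivation:
Option A: A[2] -8->11, delta=19, new_sum=51+(19)=70
Option B: A[3] 4->32, delta=28, new_sum=51+(28)=79
Option C: A[1] -1->3, delta=4, new_sum=51+(4)=55 <-- matches target
Option D: A[4] 41->36, delta=-5, new_sum=51+(-5)=46
Option E: A[0] 15->3, delta=-12, new_sum=51+(-12)=39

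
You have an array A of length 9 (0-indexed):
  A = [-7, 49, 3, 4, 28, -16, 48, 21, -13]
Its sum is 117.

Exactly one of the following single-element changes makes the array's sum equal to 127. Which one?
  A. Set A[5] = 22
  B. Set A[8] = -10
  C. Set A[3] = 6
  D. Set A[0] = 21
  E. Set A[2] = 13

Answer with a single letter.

Option A: A[5] -16->22, delta=38, new_sum=117+(38)=155
Option B: A[8] -13->-10, delta=3, new_sum=117+(3)=120
Option C: A[3] 4->6, delta=2, new_sum=117+(2)=119
Option D: A[0] -7->21, delta=28, new_sum=117+(28)=145
Option E: A[2] 3->13, delta=10, new_sum=117+(10)=127 <-- matches target

Answer: E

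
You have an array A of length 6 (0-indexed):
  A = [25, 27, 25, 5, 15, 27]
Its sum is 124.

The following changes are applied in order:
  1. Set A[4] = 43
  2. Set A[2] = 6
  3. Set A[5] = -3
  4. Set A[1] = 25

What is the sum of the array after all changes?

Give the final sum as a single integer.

Initial sum: 124
Change 1: A[4] 15 -> 43, delta = 28, sum = 152
Change 2: A[2] 25 -> 6, delta = -19, sum = 133
Change 3: A[5] 27 -> -3, delta = -30, sum = 103
Change 4: A[1] 27 -> 25, delta = -2, sum = 101

Answer: 101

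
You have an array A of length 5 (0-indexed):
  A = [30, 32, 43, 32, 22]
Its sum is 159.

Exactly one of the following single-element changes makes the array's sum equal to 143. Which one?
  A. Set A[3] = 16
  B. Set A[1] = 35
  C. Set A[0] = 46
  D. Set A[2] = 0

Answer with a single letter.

Answer: A

Derivation:
Option A: A[3] 32->16, delta=-16, new_sum=159+(-16)=143 <-- matches target
Option B: A[1] 32->35, delta=3, new_sum=159+(3)=162
Option C: A[0] 30->46, delta=16, new_sum=159+(16)=175
Option D: A[2] 43->0, delta=-43, new_sum=159+(-43)=116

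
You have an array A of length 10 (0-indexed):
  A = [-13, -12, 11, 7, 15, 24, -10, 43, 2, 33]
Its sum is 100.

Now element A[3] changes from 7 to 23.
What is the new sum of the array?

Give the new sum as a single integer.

Old value at index 3: 7
New value at index 3: 23
Delta = 23 - 7 = 16
New sum = old_sum + delta = 100 + (16) = 116

Answer: 116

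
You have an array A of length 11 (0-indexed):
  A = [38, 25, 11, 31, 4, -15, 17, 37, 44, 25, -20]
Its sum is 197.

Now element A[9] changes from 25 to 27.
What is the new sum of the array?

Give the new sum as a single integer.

Old value at index 9: 25
New value at index 9: 27
Delta = 27 - 25 = 2
New sum = old_sum + delta = 197 + (2) = 199

Answer: 199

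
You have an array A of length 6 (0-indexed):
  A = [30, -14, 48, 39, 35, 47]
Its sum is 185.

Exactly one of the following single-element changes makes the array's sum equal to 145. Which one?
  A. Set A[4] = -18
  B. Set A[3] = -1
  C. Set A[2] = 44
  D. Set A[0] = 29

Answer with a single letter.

Answer: B

Derivation:
Option A: A[4] 35->-18, delta=-53, new_sum=185+(-53)=132
Option B: A[3] 39->-1, delta=-40, new_sum=185+(-40)=145 <-- matches target
Option C: A[2] 48->44, delta=-4, new_sum=185+(-4)=181
Option D: A[0] 30->29, delta=-1, new_sum=185+(-1)=184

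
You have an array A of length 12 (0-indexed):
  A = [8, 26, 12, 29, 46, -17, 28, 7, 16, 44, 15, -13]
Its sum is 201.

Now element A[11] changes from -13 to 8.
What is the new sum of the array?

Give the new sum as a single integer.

Answer: 222

Derivation:
Old value at index 11: -13
New value at index 11: 8
Delta = 8 - -13 = 21
New sum = old_sum + delta = 201 + (21) = 222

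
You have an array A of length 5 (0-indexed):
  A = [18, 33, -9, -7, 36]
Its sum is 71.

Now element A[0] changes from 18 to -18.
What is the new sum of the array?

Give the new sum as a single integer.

Old value at index 0: 18
New value at index 0: -18
Delta = -18 - 18 = -36
New sum = old_sum + delta = 71 + (-36) = 35

Answer: 35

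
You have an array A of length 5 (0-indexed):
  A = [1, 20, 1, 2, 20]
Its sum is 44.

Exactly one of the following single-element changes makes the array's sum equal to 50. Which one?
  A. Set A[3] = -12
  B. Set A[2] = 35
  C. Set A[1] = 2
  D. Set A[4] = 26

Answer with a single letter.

Option A: A[3] 2->-12, delta=-14, new_sum=44+(-14)=30
Option B: A[2] 1->35, delta=34, new_sum=44+(34)=78
Option C: A[1] 20->2, delta=-18, new_sum=44+(-18)=26
Option D: A[4] 20->26, delta=6, new_sum=44+(6)=50 <-- matches target

Answer: D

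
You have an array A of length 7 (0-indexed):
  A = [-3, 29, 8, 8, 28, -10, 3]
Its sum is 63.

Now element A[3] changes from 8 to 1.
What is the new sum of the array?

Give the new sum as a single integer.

Old value at index 3: 8
New value at index 3: 1
Delta = 1 - 8 = -7
New sum = old_sum + delta = 63 + (-7) = 56

Answer: 56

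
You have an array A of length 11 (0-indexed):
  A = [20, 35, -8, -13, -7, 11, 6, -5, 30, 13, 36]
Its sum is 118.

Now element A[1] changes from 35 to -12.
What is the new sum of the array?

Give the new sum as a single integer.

Answer: 71

Derivation:
Old value at index 1: 35
New value at index 1: -12
Delta = -12 - 35 = -47
New sum = old_sum + delta = 118 + (-47) = 71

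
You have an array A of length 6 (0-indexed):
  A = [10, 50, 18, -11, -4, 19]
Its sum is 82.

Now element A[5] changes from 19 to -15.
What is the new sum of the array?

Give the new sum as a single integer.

Old value at index 5: 19
New value at index 5: -15
Delta = -15 - 19 = -34
New sum = old_sum + delta = 82 + (-34) = 48

Answer: 48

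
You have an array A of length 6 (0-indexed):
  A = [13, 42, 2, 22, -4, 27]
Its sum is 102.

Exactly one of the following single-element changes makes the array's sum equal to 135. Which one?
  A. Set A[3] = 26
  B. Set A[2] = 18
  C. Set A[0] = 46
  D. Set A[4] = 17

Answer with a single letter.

Answer: C

Derivation:
Option A: A[3] 22->26, delta=4, new_sum=102+(4)=106
Option B: A[2] 2->18, delta=16, new_sum=102+(16)=118
Option C: A[0] 13->46, delta=33, new_sum=102+(33)=135 <-- matches target
Option D: A[4] -4->17, delta=21, new_sum=102+(21)=123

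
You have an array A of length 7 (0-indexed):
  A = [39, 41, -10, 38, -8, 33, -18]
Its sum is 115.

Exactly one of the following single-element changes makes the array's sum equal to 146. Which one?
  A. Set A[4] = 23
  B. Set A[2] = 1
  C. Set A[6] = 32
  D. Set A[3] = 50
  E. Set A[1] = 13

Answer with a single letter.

Answer: A

Derivation:
Option A: A[4] -8->23, delta=31, new_sum=115+(31)=146 <-- matches target
Option B: A[2] -10->1, delta=11, new_sum=115+(11)=126
Option C: A[6] -18->32, delta=50, new_sum=115+(50)=165
Option D: A[3] 38->50, delta=12, new_sum=115+(12)=127
Option E: A[1] 41->13, delta=-28, new_sum=115+(-28)=87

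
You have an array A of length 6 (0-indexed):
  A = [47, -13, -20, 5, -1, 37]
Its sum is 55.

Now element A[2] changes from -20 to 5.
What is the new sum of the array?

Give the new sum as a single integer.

Old value at index 2: -20
New value at index 2: 5
Delta = 5 - -20 = 25
New sum = old_sum + delta = 55 + (25) = 80

Answer: 80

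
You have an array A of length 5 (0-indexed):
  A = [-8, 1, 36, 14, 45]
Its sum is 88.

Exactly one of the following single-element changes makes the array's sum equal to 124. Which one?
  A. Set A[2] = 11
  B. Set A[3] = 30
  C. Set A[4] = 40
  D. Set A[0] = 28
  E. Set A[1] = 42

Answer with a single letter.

Answer: D

Derivation:
Option A: A[2] 36->11, delta=-25, new_sum=88+(-25)=63
Option B: A[3] 14->30, delta=16, new_sum=88+(16)=104
Option C: A[4] 45->40, delta=-5, new_sum=88+(-5)=83
Option D: A[0] -8->28, delta=36, new_sum=88+(36)=124 <-- matches target
Option E: A[1] 1->42, delta=41, new_sum=88+(41)=129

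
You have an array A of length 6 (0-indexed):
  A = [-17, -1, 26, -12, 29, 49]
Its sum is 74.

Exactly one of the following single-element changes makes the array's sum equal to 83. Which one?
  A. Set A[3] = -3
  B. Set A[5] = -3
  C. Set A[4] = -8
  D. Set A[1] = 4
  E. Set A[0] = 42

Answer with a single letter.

Answer: A

Derivation:
Option A: A[3] -12->-3, delta=9, new_sum=74+(9)=83 <-- matches target
Option B: A[5] 49->-3, delta=-52, new_sum=74+(-52)=22
Option C: A[4] 29->-8, delta=-37, new_sum=74+(-37)=37
Option D: A[1] -1->4, delta=5, new_sum=74+(5)=79
Option E: A[0] -17->42, delta=59, new_sum=74+(59)=133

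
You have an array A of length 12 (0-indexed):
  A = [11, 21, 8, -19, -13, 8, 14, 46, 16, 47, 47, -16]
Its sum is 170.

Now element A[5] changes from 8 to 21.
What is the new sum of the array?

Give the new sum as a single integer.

Answer: 183

Derivation:
Old value at index 5: 8
New value at index 5: 21
Delta = 21 - 8 = 13
New sum = old_sum + delta = 170 + (13) = 183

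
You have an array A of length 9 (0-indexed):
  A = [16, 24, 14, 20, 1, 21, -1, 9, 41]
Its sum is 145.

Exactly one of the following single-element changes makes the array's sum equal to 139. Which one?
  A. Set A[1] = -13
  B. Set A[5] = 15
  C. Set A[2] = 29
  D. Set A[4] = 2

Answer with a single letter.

Answer: B

Derivation:
Option A: A[1] 24->-13, delta=-37, new_sum=145+(-37)=108
Option B: A[5] 21->15, delta=-6, new_sum=145+(-6)=139 <-- matches target
Option C: A[2] 14->29, delta=15, new_sum=145+(15)=160
Option D: A[4] 1->2, delta=1, new_sum=145+(1)=146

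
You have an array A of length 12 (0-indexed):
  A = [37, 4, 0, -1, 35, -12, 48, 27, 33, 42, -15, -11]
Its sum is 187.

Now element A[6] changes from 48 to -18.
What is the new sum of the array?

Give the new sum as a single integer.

Old value at index 6: 48
New value at index 6: -18
Delta = -18 - 48 = -66
New sum = old_sum + delta = 187 + (-66) = 121

Answer: 121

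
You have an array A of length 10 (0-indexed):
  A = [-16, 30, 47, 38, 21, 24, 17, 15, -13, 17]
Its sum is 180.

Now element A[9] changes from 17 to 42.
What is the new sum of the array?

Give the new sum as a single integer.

Old value at index 9: 17
New value at index 9: 42
Delta = 42 - 17 = 25
New sum = old_sum + delta = 180 + (25) = 205

Answer: 205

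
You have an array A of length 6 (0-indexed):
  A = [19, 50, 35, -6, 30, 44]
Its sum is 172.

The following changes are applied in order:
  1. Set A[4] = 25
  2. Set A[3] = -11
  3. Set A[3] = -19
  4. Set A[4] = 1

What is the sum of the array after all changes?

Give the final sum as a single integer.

Answer: 130

Derivation:
Initial sum: 172
Change 1: A[4] 30 -> 25, delta = -5, sum = 167
Change 2: A[3] -6 -> -11, delta = -5, sum = 162
Change 3: A[3] -11 -> -19, delta = -8, sum = 154
Change 4: A[4] 25 -> 1, delta = -24, sum = 130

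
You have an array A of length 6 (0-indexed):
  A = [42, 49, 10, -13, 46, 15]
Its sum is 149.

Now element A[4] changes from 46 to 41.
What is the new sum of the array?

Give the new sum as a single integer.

Old value at index 4: 46
New value at index 4: 41
Delta = 41 - 46 = -5
New sum = old_sum + delta = 149 + (-5) = 144

Answer: 144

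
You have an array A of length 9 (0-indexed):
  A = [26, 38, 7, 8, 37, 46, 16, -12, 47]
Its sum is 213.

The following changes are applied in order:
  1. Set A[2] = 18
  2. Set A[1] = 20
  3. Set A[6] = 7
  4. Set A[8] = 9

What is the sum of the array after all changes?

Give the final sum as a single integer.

Initial sum: 213
Change 1: A[2] 7 -> 18, delta = 11, sum = 224
Change 2: A[1] 38 -> 20, delta = -18, sum = 206
Change 3: A[6] 16 -> 7, delta = -9, sum = 197
Change 4: A[8] 47 -> 9, delta = -38, sum = 159

Answer: 159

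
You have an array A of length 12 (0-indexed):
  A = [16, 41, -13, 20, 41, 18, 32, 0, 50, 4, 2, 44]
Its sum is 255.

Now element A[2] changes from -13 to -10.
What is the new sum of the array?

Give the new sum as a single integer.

Old value at index 2: -13
New value at index 2: -10
Delta = -10 - -13 = 3
New sum = old_sum + delta = 255 + (3) = 258

Answer: 258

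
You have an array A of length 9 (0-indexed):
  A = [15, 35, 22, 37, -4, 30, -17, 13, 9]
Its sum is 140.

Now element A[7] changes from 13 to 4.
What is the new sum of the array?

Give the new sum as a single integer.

Answer: 131

Derivation:
Old value at index 7: 13
New value at index 7: 4
Delta = 4 - 13 = -9
New sum = old_sum + delta = 140 + (-9) = 131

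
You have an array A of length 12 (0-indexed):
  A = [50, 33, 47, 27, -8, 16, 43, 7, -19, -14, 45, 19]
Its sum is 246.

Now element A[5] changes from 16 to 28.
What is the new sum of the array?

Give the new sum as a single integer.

Answer: 258

Derivation:
Old value at index 5: 16
New value at index 5: 28
Delta = 28 - 16 = 12
New sum = old_sum + delta = 246 + (12) = 258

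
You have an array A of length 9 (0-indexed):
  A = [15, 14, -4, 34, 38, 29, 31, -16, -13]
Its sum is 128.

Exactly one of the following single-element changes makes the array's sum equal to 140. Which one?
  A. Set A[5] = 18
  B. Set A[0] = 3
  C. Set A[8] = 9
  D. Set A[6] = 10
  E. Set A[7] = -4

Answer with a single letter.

Option A: A[5] 29->18, delta=-11, new_sum=128+(-11)=117
Option B: A[0] 15->3, delta=-12, new_sum=128+(-12)=116
Option C: A[8] -13->9, delta=22, new_sum=128+(22)=150
Option D: A[6] 31->10, delta=-21, new_sum=128+(-21)=107
Option E: A[7] -16->-4, delta=12, new_sum=128+(12)=140 <-- matches target

Answer: E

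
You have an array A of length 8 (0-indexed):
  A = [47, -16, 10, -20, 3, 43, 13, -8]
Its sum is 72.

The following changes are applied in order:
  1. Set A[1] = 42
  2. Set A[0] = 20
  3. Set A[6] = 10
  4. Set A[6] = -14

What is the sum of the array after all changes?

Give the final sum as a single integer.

Initial sum: 72
Change 1: A[1] -16 -> 42, delta = 58, sum = 130
Change 2: A[0] 47 -> 20, delta = -27, sum = 103
Change 3: A[6] 13 -> 10, delta = -3, sum = 100
Change 4: A[6] 10 -> -14, delta = -24, sum = 76

Answer: 76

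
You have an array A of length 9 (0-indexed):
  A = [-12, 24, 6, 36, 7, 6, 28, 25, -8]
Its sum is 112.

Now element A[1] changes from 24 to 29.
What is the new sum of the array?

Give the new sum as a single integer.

Old value at index 1: 24
New value at index 1: 29
Delta = 29 - 24 = 5
New sum = old_sum + delta = 112 + (5) = 117

Answer: 117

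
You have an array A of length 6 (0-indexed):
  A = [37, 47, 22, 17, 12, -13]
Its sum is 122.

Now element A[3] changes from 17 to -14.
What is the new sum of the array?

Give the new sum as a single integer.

Answer: 91

Derivation:
Old value at index 3: 17
New value at index 3: -14
Delta = -14 - 17 = -31
New sum = old_sum + delta = 122 + (-31) = 91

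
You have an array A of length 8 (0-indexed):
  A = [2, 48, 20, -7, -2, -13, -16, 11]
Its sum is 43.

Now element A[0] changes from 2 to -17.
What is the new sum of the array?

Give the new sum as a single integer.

Answer: 24

Derivation:
Old value at index 0: 2
New value at index 0: -17
Delta = -17 - 2 = -19
New sum = old_sum + delta = 43 + (-19) = 24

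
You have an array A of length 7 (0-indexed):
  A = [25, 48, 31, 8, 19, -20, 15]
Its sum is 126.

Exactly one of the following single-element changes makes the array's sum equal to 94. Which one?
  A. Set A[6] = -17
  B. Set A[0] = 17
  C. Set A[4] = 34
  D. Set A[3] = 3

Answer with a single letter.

Answer: A

Derivation:
Option A: A[6] 15->-17, delta=-32, new_sum=126+(-32)=94 <-- matches target
Option B: A[0] 25->17, delta=-8, new_sum=126+(-8)=118
Option C: A[4] 19->34, delta=15, new_sum=126+(15)=141
Option D: A[3] 8->3, delta=-5, new_sum=126+(-5)=121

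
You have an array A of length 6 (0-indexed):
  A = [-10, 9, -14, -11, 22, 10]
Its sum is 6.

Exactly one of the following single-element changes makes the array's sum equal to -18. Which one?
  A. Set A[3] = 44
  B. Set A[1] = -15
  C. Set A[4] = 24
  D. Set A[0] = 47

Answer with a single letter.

Answer: B

Derivation:
Option A: A[3] -11->44, delta=55, new_sum=6+(55)=61
Option B: A[1] 9->-15, delta=-24, new_sum=6+(-24)=-18 <-- matches target
Option C: A[4] 22->24, delta=2, new_sum=6+(2)=8
Option D: A[0] -10->47, delta=57, new_sum=6+(57)=63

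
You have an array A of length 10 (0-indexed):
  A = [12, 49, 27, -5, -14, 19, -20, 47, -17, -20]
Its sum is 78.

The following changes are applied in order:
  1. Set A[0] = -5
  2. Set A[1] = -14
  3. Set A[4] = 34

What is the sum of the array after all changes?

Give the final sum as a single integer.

Initial sum: 78
Change 1: A[0] 12 -> -5, delta = -17, sum = 61
Change 2: A[1] 49 -> -14, delta = -63, sum = -2
Change 3: A[4] -14 -> 34, delta = 48, sum = 46

Answer: 46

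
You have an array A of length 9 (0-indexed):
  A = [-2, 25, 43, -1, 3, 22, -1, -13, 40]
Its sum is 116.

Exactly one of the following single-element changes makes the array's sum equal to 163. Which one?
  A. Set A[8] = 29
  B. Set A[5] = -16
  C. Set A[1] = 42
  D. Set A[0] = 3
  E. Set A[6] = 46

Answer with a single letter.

Option A: A[8] 40->29, delta=-11, new_sum=116+(-11)=105
Option B: A[5] 22->-16, delta=-38, new_sum=116+(-38)=78
Option C: A[1] 25->42, delta=17, new_sum=116+(17)=133
Option D: A[0] -2->3, delta=5, new_sum=116+(5)=121
Option E: A[6] -1->46, delta=47, new_sum=116+(47)=163 <-- matches target

Answer: E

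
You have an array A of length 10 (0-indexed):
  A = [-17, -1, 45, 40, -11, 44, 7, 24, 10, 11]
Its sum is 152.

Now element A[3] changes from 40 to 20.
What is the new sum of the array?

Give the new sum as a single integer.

Answer: 132

Derivation:
Old value at index 3: 40
New value at index 3: 20
Delta = 20 - 40 = -20
New sum = old_sum + delta = 152 + (-20) = 132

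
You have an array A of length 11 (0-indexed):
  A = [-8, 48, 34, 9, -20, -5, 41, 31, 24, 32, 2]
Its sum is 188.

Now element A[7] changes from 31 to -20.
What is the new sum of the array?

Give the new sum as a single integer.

Answer: 137

Derivation:
Old value at index 7: 31
New value at index 7: -20
Delta = -20 - 31 = -51
New sum = old_sum + delta = 188 + (-51) = 137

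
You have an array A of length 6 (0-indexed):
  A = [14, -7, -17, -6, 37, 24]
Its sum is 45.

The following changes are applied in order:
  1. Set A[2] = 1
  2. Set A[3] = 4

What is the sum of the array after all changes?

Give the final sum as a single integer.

Initial sum: 45
Change 1: A[2] -17 -> 1, delta = 18, sum = 63
Change 2: A[3] -6 -> 4, delta = 10, sum = 73

Answer: 73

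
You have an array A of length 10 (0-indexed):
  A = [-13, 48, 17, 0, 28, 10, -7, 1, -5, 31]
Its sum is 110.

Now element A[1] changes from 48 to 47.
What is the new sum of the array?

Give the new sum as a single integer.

Old value at index 1: 48
New value at index 1: 47
Delta = 47 - 48 = -1
New sum = old_sum + delta = 110 + (-1) = 109

Answer: 109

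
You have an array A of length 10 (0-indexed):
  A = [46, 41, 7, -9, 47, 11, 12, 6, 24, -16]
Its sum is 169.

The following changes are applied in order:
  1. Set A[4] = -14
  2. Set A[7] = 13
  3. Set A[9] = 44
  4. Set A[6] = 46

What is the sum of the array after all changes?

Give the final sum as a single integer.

Answer: 209

Derivation:
Initial sum: 169
Change 1: A[4] 47 -> -14, delta = -61, sum = 108
Change 2: A[7] 6 -> 13, delta = 7, sum = 115
Change 3: A[9] -16 -> 44, delta = 60, sum = 175
Change 4: A[6] 12 -> 46, delta = 34, sum = 209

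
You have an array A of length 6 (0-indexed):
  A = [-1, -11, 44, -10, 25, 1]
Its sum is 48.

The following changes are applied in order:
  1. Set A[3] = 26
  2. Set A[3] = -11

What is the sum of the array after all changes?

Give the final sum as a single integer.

Initial sum: 48
Change 1: A[3] -10 -> 26, delta = 36, sum = 84
Change 2: A[3] 26 -> -11, delta = -37, sum = 47

Answer: 47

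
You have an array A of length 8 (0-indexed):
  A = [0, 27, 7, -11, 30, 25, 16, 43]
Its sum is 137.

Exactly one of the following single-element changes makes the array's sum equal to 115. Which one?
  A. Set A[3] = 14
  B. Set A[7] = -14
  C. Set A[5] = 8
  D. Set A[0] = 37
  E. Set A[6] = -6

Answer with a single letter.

Option A: A[3] -11->14, delta=25, new_sum=137+(25)=162
Option B: A[7] 43->-14, delta=-57, new_sum=137+(-57)=80
Option C: A[5] 25->8, delta=-17, new_sum=137+(-17)=120
Option D: A[0] 0->37, delta=37, new_sum=137+(37)=174
Option E: A[6] 16->-6, delta=-22, new_sum=137+(-22)=115 <-- matches target

Answer: E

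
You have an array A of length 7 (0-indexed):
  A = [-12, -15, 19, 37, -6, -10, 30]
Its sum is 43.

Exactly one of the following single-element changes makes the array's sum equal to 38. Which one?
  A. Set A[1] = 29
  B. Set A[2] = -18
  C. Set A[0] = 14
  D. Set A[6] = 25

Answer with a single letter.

Answer: D

Derivation:
Option A: A[1] -15->29, delta=44, new_sum=43+(44)=87
Option B: A[2] 19->-18, delta=-37, new_sum=43+(-37)=6
Option C: A[0] -12->14, delta=26, new_sum=43+(26)=69
Option D: A[6] 30->25, delta=-5, new_sum=43+(-5)=38 <-- matches target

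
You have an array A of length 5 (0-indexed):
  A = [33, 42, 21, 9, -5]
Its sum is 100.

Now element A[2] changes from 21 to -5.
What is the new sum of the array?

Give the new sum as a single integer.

Old value at index 2: 21
New value at index 2: -5
Delta = -5 - 21 = -26
New sum = old_sum + delta = 100 + (-26) = 74

Answer: 74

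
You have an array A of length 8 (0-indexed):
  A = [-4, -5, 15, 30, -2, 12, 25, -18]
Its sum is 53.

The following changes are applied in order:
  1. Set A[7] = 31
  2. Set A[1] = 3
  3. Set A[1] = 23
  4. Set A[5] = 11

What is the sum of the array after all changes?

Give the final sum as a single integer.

Initial sum: 53
Change 1: A[7] -18 -> 31, delta = 49, sum = 102
Change 2: A[1] -5 -> 3, delta = 8, sum = 110
Change 3: A[1] 3 -> 23, delta = 20, sum = 130
Change 4: A[5] 12 -> 11, delta = -1, sum = 129

Answer: 129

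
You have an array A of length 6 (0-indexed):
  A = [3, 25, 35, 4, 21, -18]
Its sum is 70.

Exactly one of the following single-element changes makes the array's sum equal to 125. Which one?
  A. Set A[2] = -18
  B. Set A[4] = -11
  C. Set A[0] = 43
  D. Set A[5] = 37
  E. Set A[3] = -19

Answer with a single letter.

Option A: A[2] 35->-18, delta=-53, new_sum=70+(-53)=17
Option B: A[4] 21->-11, delta=-32, new_sum=70+(-32)=38
Option C: A[0] 3->43, delta=40, new_sum=70+(40)=110
Option D: A[5] -18->37, delta=55, new_sum=70+(55)=125 <-- matches target
Option E: A[3] 4->-19, delta=-23, new_sum=70+(-23)=47

Answer: D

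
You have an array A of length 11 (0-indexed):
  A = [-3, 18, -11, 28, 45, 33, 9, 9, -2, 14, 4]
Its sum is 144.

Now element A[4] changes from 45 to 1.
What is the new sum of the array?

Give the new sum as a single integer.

Answer: 100

Derivation:
Old value at index 4: 45
New value at index 4: 1
Delta = 1 - 45 = -44
New sum = old_sum + delta = 144 + (-44) = 100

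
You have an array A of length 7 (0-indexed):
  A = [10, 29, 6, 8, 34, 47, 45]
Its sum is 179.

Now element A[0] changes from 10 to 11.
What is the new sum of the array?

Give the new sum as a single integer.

Old value at index 0: 10
New value at index 0: 11
Delta = 11 - 10 = 1
New sum = old_sum + delta = 179 + (1) = 180

Answer: 180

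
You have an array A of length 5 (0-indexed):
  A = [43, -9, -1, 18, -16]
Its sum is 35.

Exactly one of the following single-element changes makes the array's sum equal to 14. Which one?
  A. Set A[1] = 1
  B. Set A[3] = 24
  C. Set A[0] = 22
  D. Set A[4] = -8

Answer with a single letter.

Answer: C

Derivation:
Option A: A[1] -9->1, delta=10, new_sum=35+(10)=45
Option B: A[3] 18->24, delta=6, new_sum=35+(6)=41
Option C: A[0] 43->22, delta=-21, new_sum=35+(-21)=14 <-- matches target
Option D: A[4] -16->-8, delta=8, new_sum=35+(8)=43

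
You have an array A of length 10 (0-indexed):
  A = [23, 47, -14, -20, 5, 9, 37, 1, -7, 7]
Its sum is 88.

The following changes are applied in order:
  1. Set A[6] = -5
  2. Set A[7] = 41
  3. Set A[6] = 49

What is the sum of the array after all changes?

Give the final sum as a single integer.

Answer: 140

Derivation:
Initial sum: 88
Change 1: A[6] 37 -> -5, delta = -42, sum = 46
Change 2: A[7] 1 -> 41, delta = 40, sum = 86
Change 3: A[6] -5 -> 49, delta = 54, sum = 140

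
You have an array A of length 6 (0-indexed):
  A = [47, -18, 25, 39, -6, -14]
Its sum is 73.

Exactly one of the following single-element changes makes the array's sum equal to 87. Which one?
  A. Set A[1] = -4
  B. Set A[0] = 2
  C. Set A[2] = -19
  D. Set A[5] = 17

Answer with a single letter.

Answer: A

Derivation:
Option A: A[1] -18->-4, delta=14, new_sum=73+(14)=87 <-- matches target
Option B: A[0] 47->2, delta=-45, new_sum=73+(-45)=28
Option C: A[2] 25->-19, delta=-44, new_sum=73+(-44)=29
Option D: A[5] -14->17, delta=31, new_sum=73+(31)=104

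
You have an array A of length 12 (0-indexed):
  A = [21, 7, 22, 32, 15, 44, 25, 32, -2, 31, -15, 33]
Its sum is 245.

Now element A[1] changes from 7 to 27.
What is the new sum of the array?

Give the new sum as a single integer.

Answer: 265

Derivation:
Old value at index 1: 7
New value at index 1: 27
Delta = 27 - 7 = 20
New sum = old_sum + delta = 245 + (20) = 265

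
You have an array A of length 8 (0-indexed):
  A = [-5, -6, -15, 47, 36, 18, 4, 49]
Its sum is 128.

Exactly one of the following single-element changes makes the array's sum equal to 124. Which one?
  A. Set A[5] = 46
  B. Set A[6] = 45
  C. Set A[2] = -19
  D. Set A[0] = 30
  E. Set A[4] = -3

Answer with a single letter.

Option A: A[5] 18->46, delta=28, new_sum=128+(28)=156
Option B: A[6] 4->45, delta=41, new_sum=128+(41)=169
Option C: A[2] -15->-19, delta=-4, new_sum=128+(-4)=124 <-- matches target
Option D: A[0] -5->30, delta=35, new_sum=128+(35)=163
Option E: A[4] 36->-3, delta=-39, new_sum=128+(-39)=89

Answer: C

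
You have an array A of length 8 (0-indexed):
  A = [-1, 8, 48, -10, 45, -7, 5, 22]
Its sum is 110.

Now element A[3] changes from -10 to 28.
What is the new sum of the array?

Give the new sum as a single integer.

Answer: 148

Derivation:
Old value at index 3: -10
New value at index 3: 28
Delta = 28 - -10 = 38
New sum = old_sum + delta = 110 + (38) = 148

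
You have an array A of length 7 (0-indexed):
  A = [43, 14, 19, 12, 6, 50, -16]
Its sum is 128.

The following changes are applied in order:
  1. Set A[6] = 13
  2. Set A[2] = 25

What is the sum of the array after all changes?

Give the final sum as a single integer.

Answer: 163

Derivation:
Initial sum: 128
Change 1: A[6] -16 -> 13, delta = 29, sum = 157
Change 2: A[2] 19 -> 25, delta = 6, sum = 163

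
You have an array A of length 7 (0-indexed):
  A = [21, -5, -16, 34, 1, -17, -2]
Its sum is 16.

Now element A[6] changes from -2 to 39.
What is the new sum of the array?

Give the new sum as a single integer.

Answer: 57

Derivation:
Old value at index 6: -2
New value at index 6: 39
Delta = 39 - -2 = 41
New sum = old_sum + delta = 16 + (41) = 57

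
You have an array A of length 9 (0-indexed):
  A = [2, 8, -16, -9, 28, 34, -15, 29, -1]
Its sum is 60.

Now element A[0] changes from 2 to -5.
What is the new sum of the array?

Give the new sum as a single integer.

Answer: 53

Derivation:
Old value at index 0: 2
New value at index 0: -5
Delta = -5 - 2 = -7
New sum = old_sum + delta = 60 + (-7) = 53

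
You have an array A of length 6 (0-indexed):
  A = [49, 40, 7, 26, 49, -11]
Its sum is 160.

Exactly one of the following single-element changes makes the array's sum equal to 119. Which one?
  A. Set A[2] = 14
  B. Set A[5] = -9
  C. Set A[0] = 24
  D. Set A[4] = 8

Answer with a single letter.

Answer: D

Derivation:
Option A: A[2] 7->14, delta=7, new_sum=160+(7)=167
Option B: A[5] -11->-9, delta=2, new_sum=160+(2)=162
Option C: A[0] 49->24, delta=-25, new_sum=160+(-25)=135
Option D: A[4] 49->8, delta=-41, new_sum=160+(-41)=119 <-- matches target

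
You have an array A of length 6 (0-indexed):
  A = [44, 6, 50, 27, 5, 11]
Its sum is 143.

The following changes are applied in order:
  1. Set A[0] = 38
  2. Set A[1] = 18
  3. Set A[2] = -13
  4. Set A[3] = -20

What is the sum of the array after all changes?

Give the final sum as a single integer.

Initial sum: 143
Change 1: A[0] 44 -> 38, delta = -6, sum = 137
Change 2: A[1] 6 -> 18, delta = 12, sum = 149
Change 3: A[2] 50 -> -13, delta = -63, sum = 86
Change 4: A[3] 27 -> -20, delta = -47, sum = 39

Answer: 39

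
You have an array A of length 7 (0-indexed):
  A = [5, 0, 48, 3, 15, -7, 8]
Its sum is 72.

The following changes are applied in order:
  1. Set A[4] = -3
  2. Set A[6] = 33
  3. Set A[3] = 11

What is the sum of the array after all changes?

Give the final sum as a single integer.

Initial sum: 72
Change 1: A[4] 15 -> -3, delta = -18, sum = 54
Change 2: A[6] 8 -> 33, delta = 25, sum = 79
Change 3: A[3] 3 -> 11, delta = 8, sum = 87

Answer: 87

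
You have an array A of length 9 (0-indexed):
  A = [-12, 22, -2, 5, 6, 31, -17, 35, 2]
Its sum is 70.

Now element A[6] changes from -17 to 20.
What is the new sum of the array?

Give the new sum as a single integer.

Old value at index 6: -17
New value at index 6: 20
Delta = 20 - -17 = 37
New sum = old_sum + delta = 70 + (37) = 107

Answer: 107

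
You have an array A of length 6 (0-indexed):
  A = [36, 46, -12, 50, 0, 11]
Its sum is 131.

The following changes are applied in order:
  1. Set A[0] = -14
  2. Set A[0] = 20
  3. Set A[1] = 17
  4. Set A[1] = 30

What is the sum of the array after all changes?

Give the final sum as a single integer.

Answer: 99

Derivation:
Initial sum: 131
Change 1: A[0] 36 -> -14, delta = -50, sum = 81
Change 2: A[0] -14 -> 20, delta = 34, sum = 115
Change 3: A[1] 46 -> 17, delta = -29, sum = 86
Change 4: A[1] 17 -> 30, delta = 13, sum = 99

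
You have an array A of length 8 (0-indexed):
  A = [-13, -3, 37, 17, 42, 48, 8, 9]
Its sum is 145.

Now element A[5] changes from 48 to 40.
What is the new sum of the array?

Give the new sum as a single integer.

Old value at index 5: 48
New value at index 5: 40
Delta = 40 - 48 = -8
New sum = old_sum + delta = 145 + (-8) = 137

Answer: 137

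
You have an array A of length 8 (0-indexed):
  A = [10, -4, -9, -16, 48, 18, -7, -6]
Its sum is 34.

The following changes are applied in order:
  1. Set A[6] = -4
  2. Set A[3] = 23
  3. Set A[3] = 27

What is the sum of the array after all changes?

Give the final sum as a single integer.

Answer: 80

Derivation:
Initial sum: 34
Change 1: A[6] -7 -> -4, delta = 3, sum = 37
Change 2: A[3] -16 -> 23, delta = 39, sum = 76
Change 3: A[3] 23 -> 27, delta = 4, sum = 80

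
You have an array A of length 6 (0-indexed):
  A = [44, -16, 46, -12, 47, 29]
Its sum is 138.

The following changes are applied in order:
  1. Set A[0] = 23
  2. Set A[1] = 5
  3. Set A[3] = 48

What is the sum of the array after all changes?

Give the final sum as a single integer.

Answer: 198

Derivation:
Initial sum: 138
Change 1: A[0] 44 -> 23, delta = -21, sum = 117
Change 2: A[1] -16 -> 5, delta = 21, sum = 138
Change 3: A[3] -12 -> 48, delta = 60, sum = 198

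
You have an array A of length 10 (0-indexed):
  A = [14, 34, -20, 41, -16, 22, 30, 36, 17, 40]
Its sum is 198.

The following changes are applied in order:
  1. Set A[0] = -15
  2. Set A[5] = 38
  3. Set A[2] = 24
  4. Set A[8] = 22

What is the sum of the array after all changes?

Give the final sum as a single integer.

Initial sum: 198
Change 1: A[0] 14 -> -15, delta = -29, sum = 169
Change 2: A[5] 22 -> 38, delta = 16, sum = 185
Change 3: A[2] -20 -> 24, delta = 44, sum = 229
Change 4: A[8] 17 -> 22, delta = 5, sum = 234

Answer: 234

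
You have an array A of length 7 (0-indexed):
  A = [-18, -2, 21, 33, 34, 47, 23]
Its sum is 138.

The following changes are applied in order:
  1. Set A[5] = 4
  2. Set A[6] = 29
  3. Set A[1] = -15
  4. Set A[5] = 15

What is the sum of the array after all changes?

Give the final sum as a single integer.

Initial sum: 138
Change 1: A[5] 47 -> 4, delta = -43, sum = 95
Change 2: A[6] 23 -> 29, delta = 6, sum = 101
Change 3: A[1] -2 -> -15, delta = -13, sum = 88
Change 4: A[5] 4 -> 15, delta = 11, sum = 99

Answer: 99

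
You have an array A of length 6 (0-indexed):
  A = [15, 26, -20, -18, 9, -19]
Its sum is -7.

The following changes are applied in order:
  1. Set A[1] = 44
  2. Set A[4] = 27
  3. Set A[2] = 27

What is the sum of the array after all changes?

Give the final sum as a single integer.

Initial sum: -7
Change 1: A[1] 26 -> 44, delta = 18, sum = 11
Change 2: A[4] 9 -> 27, delta = 18, sum = 29
Change 3: A[2] -20 -> 27, delta = 47, sum = 76

Answer: 76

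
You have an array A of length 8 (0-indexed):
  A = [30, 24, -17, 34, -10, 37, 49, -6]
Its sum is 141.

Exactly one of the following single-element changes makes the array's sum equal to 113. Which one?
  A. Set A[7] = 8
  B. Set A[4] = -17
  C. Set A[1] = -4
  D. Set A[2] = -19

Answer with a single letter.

Option A: A[7] -6->8, delta=14, new_sum=141+(14)=155
Option B: A[4] -10->-17, delta=-7, new_sum=141+(-7)=134
Option C: A[1] 24->-4, delta=-28, new_sum=141+(-28)=113 <-- matches target
Option D: A[2] -17->-19, delta=-2, new_sum=141+(-2)=139

Answer: C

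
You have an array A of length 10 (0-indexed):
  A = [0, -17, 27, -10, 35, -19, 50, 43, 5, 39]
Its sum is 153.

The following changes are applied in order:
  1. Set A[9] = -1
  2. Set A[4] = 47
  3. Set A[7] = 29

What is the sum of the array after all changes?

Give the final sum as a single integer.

Answer: 111

Derivation:
Initial sum: 153
Change 1: A[9] 39 -> -1, delta = -40, sum = 113
Change 2: A[4] 35 -> 47, delta = 12, sum = 125
Change 3: A[7] 43 -> 29, delta = -14, sum = 111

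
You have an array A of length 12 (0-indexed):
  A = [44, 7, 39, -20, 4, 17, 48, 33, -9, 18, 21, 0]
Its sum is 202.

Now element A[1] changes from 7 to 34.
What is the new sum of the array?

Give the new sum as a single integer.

Old value at index 1: 7
New value at index 1: 34
Delta = 34 - 7 = 27
New sum = old_sum + delta = 202 + (27) = 229

Answer: 229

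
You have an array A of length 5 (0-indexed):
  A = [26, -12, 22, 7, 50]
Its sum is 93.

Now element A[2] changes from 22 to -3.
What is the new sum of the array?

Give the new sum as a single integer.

Answer: 68

Derivation:
Old value at index 2: 22
New value at index 2: -3
Delta = -3 - 22 = -25
New sum = old_sum + delta = 93 + (-25) = 68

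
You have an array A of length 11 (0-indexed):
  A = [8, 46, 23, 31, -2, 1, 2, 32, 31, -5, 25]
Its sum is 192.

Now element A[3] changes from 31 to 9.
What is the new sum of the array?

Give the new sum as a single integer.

Answer: 170

Derivation:
Old value at index 3: 31
New value at index 3: 9
Delta = 9 - 31 = -22
New sum = old_sum + delta = 192 + (-22) = 170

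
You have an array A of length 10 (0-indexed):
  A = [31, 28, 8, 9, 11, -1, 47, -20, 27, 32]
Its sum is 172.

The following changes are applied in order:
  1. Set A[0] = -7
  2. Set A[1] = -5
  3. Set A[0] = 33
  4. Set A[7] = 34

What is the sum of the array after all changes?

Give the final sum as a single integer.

Initial sum: 172
Change 1: A[0] 31 -> -7, delta = -38, sum = 134
Change 2: A[1] 28 -> -5, delta = -33, sum = 101
Change 3: A[0] -7 -> 33, delta = 40, sum = 141
Change 4: A[7] -20 -> 34, delta = 54, sum = 195

Answer: 195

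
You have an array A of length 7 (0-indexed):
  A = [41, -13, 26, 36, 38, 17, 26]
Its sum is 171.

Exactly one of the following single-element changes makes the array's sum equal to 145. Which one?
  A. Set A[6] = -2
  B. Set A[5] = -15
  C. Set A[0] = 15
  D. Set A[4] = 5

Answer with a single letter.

Answer: C

Derivation:
Option A: A[6] 26->-2, delta=-28, new_sum=171+(-28)=143
Option B: A[5] 17->-15, delta=-32, new_sum=171+(-32)=139
Option C: A[0] 41->15, delta=-26, new_sum=171+(-26)=145 <-- matches target
Option D: A[4] 38->5, delta=-33, new_sum=171+(-33)=138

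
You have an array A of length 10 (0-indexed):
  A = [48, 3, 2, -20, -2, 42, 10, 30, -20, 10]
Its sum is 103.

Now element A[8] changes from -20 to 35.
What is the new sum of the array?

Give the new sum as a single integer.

Answer: 158

Derivation:
Old value at index 8: -20
New value at index 8: 35
Delta = 35 - -20 = 55
New sum = old_sum + delta = 103 + (55) = 158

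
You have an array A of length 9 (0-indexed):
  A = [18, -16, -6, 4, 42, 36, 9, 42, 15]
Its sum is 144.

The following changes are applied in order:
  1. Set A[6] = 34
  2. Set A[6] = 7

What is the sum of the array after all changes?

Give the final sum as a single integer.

Initial sum: 144
Change 1: A[6] 9 -> 34, delta = 25, sum = 169
Change 2: A[6] 34 -> 7, delta = -27, sum = 142

Answer: 142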